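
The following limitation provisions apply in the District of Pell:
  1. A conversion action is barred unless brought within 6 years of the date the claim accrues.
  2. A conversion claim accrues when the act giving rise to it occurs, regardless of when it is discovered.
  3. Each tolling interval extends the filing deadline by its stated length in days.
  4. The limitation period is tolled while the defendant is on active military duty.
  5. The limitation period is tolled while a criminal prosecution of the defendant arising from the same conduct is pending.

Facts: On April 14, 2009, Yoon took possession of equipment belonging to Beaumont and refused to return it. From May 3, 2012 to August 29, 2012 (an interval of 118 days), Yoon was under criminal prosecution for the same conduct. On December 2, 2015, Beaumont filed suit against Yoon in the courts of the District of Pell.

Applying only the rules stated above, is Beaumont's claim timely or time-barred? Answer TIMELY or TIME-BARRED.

The claim accrued on April 14, 2009, when the wrongful act occurred.
The untolled deadline — 6 years after April 14, 2009 — is April 14, 2015.
The pending criminal prosecution from May 3, 2012 to August 29, 2012 tolled the period for 118 days, extending the deadline to August 10, 2015.
Beaumont filed on December 2, 2015, after the August 10, 2015 deadline, so the action is time-barred.

TIME-BARRED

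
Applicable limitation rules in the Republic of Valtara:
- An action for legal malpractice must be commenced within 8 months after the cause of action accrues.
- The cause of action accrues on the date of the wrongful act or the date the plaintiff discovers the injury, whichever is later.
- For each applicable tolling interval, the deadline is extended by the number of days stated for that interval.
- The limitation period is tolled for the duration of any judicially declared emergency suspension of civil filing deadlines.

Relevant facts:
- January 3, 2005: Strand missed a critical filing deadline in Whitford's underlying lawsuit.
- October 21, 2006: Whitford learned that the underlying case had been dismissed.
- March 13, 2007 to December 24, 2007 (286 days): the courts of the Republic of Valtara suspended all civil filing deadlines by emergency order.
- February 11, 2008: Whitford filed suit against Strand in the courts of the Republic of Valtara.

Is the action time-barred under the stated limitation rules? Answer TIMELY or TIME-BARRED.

Taking the later of the act (January 3, 2005) and discovery (October 21, 2006), the claim accrued on October 21, 2006.
8 months from October 21, 2006 is June 21, 2007.
The emergency suspension of filing deadlines from March 13, 2007 to December 24, 2007 tolled the period for 286 days, extending the deadline to April 2, 2008.
Filing on February 11, 2008 beat the April 2, 2008 deadline — the action is timely.

TIMELY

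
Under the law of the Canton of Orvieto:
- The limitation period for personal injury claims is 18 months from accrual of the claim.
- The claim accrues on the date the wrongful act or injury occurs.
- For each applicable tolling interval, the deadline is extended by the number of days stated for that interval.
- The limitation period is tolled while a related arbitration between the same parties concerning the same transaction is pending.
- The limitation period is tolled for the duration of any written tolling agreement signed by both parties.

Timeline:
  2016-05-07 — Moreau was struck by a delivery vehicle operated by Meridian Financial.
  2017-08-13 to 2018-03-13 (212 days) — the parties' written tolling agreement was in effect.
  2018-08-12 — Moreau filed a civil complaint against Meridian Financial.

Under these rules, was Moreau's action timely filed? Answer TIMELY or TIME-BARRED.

TIME-BARRED

The limitation period began to run on 2016-05-07.
The untolled deadline — 18 months after 2016-05-07 — is 2017-11-07.
The written tolling agreement from 2017-08-13 to 2018-03-13 tolled the period for 212 days, extending the deadline to 2018-06-07.
Moreau filed on 2018-08-12, after the 2018-06-07 deadline, so the action is time-barred.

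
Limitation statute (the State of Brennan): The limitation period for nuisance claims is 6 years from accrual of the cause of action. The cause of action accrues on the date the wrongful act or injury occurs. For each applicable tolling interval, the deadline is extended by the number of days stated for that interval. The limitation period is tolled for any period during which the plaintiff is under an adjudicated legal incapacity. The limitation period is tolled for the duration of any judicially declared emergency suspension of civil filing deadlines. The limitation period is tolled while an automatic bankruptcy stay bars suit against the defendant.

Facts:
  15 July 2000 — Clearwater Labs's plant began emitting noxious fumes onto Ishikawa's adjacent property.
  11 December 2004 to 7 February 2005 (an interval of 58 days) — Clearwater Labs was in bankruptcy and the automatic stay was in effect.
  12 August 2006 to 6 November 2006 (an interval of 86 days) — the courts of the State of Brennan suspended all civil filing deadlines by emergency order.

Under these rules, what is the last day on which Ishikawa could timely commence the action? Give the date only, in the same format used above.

The claim accrued on 15 July 2000, when the wrongful act occurred.
6 years from 15 July 2000 is 15 July 2006.
Because the automatic bankruptcy stay ran from 11 December 2004 to 7 February 2005, the deadline is extended by 58 days to 11 September 2006.
The emergency suspension of filing deadlines from 12 August 2006 to 6 November 2006 tolled the period for 86 days, extending the deadline to 6 December 2006.

6 December 2006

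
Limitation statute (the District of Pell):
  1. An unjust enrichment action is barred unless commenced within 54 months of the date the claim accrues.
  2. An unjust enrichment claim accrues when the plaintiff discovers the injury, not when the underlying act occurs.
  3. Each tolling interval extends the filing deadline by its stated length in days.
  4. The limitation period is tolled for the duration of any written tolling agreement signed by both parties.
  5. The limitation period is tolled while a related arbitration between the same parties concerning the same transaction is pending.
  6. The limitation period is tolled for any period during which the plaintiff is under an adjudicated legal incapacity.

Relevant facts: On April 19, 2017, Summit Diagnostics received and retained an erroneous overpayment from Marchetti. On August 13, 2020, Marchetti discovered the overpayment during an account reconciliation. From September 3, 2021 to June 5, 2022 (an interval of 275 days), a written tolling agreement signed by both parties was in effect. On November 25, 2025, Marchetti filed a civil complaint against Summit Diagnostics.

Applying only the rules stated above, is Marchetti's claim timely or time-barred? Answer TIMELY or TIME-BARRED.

Under the discovery rule, the claim accrued on August 13, 2020, when Marchetti discovered the injury — not on the April 19, 2017 date of the underlying act.
54 months from August 13, 2020 is February 13, 2025.
Because the written tolling agreement ran from September 3, 2021 to June 5, 2022, the deadline is extended by 275 days to November 15, 2025.
The November 25, 2025 filing falls after the November 15, 2025 deadline; the claim is time-barred.

TIME-BARRED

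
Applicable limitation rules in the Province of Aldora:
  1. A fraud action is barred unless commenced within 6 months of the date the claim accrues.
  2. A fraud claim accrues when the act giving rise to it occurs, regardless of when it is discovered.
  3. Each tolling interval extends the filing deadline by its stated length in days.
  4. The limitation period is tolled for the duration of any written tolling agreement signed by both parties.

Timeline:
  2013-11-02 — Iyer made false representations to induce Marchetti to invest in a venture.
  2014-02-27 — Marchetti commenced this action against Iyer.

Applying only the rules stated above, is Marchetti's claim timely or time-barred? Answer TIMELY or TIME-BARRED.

The limitation period began to run on 2013-11-02.
6 months from 2013-11-02 is 2014-05-02.
Marchetti filed on 2014-02-27, before the 2014-05-02 deadline, so the action is timely.

TIMELY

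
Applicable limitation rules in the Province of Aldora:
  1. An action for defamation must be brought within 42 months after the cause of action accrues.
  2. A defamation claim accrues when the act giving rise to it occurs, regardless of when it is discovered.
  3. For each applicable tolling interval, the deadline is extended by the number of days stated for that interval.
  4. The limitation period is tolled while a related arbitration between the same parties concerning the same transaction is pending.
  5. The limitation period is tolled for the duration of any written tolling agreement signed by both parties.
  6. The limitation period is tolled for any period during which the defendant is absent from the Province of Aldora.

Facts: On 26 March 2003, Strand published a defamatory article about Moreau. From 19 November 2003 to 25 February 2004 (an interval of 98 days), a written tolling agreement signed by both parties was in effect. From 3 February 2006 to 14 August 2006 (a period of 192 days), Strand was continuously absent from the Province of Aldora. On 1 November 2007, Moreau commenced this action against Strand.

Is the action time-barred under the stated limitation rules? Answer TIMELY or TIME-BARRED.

The limitation period began to run on 26 March 2003.
The untolled deadline — 42 months after 26 March 2003 — is 26 September 2006.
Because the written tolling agreement ran from 19 November 2003 to 25 February 2004, the deadline is extended by 98 days to 2 January 2007.
The defendant's absence from the jurisdiction from 3 February 2006 to 14 August 2006 tolled the period for 192 days, extending the deadline to 13 July 2007.
Moreau filed on 1 November 2007, after the 13 July 2007 deadline, so the action is time-barred.

TIME-BARRED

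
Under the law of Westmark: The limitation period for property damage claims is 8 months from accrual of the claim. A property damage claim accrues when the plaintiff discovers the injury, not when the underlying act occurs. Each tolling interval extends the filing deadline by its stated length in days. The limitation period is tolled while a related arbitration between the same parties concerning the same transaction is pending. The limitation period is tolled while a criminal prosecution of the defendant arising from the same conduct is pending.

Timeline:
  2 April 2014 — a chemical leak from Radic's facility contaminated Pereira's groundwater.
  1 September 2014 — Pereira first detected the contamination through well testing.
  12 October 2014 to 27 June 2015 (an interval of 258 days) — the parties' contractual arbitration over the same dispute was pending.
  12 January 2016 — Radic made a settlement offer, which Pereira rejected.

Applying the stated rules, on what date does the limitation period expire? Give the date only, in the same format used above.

The claim did not accrue until Pereira discovered the injury on 1 September 2014; the 2 April 2014 act date does not start the clock under the stated rule.
8 months from 1 September 2014 is 1 May 2015.
The period was tolled for 258 days by the pending related arbitration (12 October 2014 to 27 June 2015), pushing the deadline to 14 January 2016.
Nothing else in the chronology tolls or restarts the period.

14 January 2016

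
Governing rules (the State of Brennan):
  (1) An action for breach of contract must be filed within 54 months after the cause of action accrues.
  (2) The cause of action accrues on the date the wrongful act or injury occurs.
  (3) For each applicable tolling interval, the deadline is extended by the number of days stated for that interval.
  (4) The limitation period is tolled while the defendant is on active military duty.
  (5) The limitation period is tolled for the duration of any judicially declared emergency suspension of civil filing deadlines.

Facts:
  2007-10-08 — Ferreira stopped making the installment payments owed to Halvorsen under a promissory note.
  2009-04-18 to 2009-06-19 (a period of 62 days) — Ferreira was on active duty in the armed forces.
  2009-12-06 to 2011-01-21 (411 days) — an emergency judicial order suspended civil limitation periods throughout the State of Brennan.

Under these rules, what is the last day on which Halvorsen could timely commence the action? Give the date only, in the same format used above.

The cause of action accrued on 2007-10-08, the date of the act.
54 months from 2007-10-08 is 2012-04-08.
The period was tolled for 62 days by the defendant's active military service (2009-04-18 to 2009-06-19), pushing the deadline to 2012-06-09.
The period was tolled for 411 days by the emergency suspension of filing deadlines (2009-12-06 to 2011-01-21), pushing the deadline to 2013-07-25.

2013-07-25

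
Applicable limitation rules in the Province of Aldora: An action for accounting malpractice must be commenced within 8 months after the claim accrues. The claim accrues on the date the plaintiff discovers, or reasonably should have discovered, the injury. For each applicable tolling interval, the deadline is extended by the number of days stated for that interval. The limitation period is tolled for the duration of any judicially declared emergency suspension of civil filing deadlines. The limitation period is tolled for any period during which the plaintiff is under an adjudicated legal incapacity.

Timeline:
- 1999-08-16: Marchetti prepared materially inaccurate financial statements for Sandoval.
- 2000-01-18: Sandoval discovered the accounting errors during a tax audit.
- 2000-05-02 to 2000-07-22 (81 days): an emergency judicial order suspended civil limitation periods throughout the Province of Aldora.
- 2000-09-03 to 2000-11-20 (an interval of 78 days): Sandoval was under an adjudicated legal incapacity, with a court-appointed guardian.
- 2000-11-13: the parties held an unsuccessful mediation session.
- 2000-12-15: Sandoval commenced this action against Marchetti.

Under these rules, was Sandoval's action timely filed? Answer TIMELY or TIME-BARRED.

Accrual is tied to discovery, so the period began on 2000-01-18 rather than on 1999-08-16 when the act occurred.
8 months from 2000-01-18 is 2000-09-18.
Because the emergency suspension of filing deadlines ran from 2000-05-02 to 2000-07-22, the deadline is extended by 81 days to 2000-12-08.
The period was tolled for 78 days by the plaintiff's legal incapacity (2000-09-03 to 2000-11-20), pushing the deadline to 2001-02-24.
None of the other events listed affects the running of the period under the stated rules.
The 2000-12-15 filing precedes the 2001-02-24 deadline; the claim is timely.

TIMELY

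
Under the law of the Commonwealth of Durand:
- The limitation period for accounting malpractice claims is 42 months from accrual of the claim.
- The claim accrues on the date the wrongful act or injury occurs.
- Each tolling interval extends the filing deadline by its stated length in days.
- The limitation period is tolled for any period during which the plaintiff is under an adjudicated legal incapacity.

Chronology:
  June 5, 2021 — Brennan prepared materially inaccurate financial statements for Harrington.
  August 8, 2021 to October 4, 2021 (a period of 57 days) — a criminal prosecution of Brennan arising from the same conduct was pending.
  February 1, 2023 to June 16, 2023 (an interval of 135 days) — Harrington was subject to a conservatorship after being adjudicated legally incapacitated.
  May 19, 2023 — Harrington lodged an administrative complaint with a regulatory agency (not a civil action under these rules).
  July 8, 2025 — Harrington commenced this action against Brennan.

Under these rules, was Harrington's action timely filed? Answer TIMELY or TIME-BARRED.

TIME-BARRED

The limitation period began to run on June 5, 2021.
42 months from June 5, 2021 is December 5, 2024.
The plaintiff's legal incapacity from February 1, 2023 to June 16, 2023 tolled the period for 135 days, extending the deadline to April 19, 2025.
The pending criminal prosecution from August 8, 2021 to October 4, 2021 does not toll the period, because no stated rule makes a criminal prosecution a tolling event.
The other events in the timeline have no effect on the limitation period under the stated rules.
Filing on July 8, 2025 missed the April 19, 2025 deadline — the action is time-barred.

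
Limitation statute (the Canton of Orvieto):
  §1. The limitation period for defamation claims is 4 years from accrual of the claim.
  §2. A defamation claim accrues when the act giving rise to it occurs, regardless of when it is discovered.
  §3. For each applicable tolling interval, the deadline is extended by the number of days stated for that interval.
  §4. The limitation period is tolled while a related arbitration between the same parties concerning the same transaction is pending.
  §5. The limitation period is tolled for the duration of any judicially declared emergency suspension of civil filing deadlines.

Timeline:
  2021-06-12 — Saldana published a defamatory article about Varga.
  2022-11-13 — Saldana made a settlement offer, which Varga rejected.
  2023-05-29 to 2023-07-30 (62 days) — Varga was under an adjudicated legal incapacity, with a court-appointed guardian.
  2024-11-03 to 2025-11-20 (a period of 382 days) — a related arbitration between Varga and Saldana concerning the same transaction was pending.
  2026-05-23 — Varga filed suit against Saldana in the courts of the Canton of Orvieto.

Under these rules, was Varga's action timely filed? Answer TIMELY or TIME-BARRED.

TIMELY

The claim accrued on 2021-06-12, the date of the act.
4 years from 2021-06-12 is 2025-06-12.
The pending related arbitration from 2024-11-03 to 2025-11-20 tolled the period for 382 days, extending the deadline to 2026-06-29.
No stated provision tolls the period for the plaintiff's incapacity, so the interval from 2023-05-29 to 2023-07-30 has no effect on the deadline.
Nothing else in the chronology tolls or restarts the period.
The 2026-05-23 filing precedes the 2026-06-29 deadline; the claim is timely.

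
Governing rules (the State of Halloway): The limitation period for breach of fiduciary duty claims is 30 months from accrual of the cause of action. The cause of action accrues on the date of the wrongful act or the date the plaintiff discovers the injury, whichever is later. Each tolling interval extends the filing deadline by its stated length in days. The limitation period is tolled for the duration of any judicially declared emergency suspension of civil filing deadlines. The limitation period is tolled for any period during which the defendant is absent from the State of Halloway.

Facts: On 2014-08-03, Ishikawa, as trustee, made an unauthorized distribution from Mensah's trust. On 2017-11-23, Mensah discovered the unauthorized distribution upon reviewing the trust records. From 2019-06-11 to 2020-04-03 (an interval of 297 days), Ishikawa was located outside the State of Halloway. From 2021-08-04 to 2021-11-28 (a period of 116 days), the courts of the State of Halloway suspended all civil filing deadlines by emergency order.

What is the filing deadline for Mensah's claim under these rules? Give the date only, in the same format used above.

Because discovery on 2017-11-23 post-dates the 2014-08-03 act, accrual under the later-of rule falls on 2017-11-23.
The untolled deadline — 30 months after 2017-11-23 — is 2020-05-23.
The defendant's absence from the jurisdiction from 2019-06-11 to 2020-04-03 tolled the period for 297 days, extending the deadline to 2021-03-16.
The emergency suspension of filing deadlines from 2021-08-04 to 2021-11-28 began after the period had already run on 2021-03-16, so it has no tolling effect.

2021-03-16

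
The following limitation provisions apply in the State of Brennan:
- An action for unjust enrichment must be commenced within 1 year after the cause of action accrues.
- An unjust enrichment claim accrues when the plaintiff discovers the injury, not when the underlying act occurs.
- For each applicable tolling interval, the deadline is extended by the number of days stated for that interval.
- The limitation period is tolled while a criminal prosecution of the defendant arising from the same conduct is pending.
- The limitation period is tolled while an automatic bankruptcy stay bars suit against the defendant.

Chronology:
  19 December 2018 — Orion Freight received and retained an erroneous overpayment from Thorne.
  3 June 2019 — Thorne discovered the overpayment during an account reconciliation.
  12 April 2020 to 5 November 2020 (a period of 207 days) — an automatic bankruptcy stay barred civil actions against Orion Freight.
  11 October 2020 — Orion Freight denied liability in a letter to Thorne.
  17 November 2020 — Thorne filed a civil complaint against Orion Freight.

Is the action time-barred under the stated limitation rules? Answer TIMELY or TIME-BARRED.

TIMELY

The claim did not accrue until Thorne discovered the injury on 3 June 2019; the 19 December 2018 act date does not start the clock under the stated rule.
Adding the 1 year base period to 3 June 2019 gives a deadline of 3 June 2020, before any tolling.
Because the automatic bankruptcy stay ran from 12 April 2020 to 5 November 2020, the deadline is extended by 207 days to 27 December 2020.
None of the other events listed affects the running of the period under the stated rules.
The 17 November 2020 filing precedes the 27 December 2020 deadline; the claim is timely.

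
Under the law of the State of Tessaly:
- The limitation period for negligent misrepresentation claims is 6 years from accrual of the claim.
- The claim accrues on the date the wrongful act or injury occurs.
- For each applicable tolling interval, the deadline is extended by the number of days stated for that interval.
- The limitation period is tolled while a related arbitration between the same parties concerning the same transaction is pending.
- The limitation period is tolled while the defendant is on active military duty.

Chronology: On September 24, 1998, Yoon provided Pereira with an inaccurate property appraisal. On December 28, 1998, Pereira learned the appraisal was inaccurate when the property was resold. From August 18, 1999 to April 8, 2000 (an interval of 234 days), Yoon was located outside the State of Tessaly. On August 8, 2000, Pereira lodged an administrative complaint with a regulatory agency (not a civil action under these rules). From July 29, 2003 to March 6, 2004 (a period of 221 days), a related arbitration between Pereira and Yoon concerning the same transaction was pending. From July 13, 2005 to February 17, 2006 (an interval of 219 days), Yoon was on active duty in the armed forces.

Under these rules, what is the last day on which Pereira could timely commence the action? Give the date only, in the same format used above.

Because the rule ties accrual to occurrence, the claim accrued on September 24, 1998, not on the December 28, 1998 discovery date.
Adding the 6 years base period to September 24, 1998 gives a deadline of September 24, 2004, before any tolling.
Because the pending related arbitration ran from July 29, 2003 to March 6, 2004, the deadline is extended by 221 days to May 3, 2005.
The defendant's active military service from July 13, 2005 to February 17, 2006 began after the period had already run on May 3, 2005, so it has no tolling effect.
The defendant's absence from the jurisdiction from August 18, 1999 to April 8, 2000 does not toll the period, because no stated rule makes the defendant's absence a tolling event.
None of the other events listed affects the running of the period under the stated rules.

May 3, 2005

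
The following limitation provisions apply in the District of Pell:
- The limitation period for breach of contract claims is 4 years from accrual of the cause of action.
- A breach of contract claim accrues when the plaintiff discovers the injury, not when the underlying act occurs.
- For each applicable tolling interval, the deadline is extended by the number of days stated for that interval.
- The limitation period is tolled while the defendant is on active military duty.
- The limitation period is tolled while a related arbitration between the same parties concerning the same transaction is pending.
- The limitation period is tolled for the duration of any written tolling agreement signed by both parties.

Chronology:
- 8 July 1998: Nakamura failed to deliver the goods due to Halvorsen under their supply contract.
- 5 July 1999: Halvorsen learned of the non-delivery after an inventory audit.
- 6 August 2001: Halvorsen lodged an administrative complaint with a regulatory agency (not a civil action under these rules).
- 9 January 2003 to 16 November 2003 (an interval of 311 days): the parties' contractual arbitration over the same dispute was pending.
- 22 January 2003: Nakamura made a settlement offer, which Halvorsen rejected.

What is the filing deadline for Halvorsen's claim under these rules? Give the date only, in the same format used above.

The claim did not accrue until Halvorsen discovered the injury on 5 July 1999; the 8 July 1998 act date does not start the clock under the stated rule.
Adding the 4 years base period to 5 July 1999 gives a deadline of 5 July 2003, before any tolling.
The pending related arbitration from 9 January 2003 to 16 November 2003 tolled the period for 311 days, extending the deadline to 11 May 2004.
None of the other events listed affects the running of the period under the stated rules.

11 May 2004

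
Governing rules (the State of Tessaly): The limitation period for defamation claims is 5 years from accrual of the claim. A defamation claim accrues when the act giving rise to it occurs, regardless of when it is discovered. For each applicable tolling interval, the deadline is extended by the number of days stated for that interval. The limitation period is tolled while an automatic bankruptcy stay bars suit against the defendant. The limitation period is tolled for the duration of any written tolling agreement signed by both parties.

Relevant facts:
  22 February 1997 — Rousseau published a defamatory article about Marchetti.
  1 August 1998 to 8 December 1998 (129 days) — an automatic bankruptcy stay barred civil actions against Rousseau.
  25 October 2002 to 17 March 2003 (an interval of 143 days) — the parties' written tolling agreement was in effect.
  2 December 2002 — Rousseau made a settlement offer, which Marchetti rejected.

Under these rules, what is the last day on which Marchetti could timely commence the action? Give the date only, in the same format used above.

The limitation period began to run on 22 February 1997.
5 years from 22 February 1997 is 22 February 2002.
The period was tolled for 129 days by the automatic bankruptcy stay (1 August 1998 to 8 December 1998), pushing the deadline to 1 July 2002.
The written tolling agreement from 25 October 2002 to 17 March 2003 began after the period had already run on 1 July 2002, so it has no tolling effect.
Nothing else in the chronology tolls or restarts the period.

1 July 2002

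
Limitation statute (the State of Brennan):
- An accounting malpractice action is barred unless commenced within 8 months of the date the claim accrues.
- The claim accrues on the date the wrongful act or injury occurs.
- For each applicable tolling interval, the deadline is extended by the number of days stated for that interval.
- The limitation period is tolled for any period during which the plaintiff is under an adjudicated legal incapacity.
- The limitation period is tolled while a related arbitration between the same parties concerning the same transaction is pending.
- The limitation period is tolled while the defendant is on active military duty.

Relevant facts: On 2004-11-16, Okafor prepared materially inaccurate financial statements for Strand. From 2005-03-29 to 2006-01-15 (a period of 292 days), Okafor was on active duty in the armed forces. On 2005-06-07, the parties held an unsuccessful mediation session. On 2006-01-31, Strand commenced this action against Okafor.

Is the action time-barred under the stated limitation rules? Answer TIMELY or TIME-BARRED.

TIMELY

The claim accrued on 2004-11-16, when the wrongful act occurred.
The untolled deadline — 8 months after 2004-11-16 — is 2005-07-16.
The period was tolled for 292 days by the defendant's active military service (2005-03-29 to 2006-01-15), pushing the deadline to 2006-05-04.
The other events in the timeline have no effect on the limitation period under the stated rules.
The 2006-01-31 filing precedes the 2006-05-04 deadline; the claim is timely.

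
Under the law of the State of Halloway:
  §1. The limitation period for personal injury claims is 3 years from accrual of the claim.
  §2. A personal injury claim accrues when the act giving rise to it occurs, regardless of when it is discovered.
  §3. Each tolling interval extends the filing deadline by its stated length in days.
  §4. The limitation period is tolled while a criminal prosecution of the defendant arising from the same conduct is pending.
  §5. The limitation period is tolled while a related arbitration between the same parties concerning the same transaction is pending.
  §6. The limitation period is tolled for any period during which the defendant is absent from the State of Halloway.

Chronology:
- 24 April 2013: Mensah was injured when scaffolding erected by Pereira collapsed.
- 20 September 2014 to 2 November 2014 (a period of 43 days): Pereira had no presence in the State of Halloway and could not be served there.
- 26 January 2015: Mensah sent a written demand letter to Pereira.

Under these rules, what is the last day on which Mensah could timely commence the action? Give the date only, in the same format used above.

The limitation period began to run on 24 April 2013.
Adding the 3 years base period to 24 April 2013 gives a deadline of 24 April 2016, before any tolling.
The period was tolled for 43 days by the defendant's absence from the jurisdiction (20 September 2014 to 2 November 2014), pushing the deadline to 6 June 2016.
None of the other events listed affects the running of the period under the stated rules.

6 June 2016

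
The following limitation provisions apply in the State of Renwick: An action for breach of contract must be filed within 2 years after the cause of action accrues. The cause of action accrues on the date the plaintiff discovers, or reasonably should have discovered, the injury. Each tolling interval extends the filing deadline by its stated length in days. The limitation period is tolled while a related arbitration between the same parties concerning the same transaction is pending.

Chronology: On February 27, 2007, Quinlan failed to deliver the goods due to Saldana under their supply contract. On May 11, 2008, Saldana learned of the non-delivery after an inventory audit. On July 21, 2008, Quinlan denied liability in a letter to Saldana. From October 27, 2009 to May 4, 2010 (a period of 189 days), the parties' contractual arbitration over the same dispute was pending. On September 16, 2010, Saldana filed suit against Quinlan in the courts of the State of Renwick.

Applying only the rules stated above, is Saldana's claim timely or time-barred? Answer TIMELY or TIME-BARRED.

TIMELY

Under the discovery rule, the claim accrued on May 11, 2008, when Saldana discovered the injury — not on the February 27, 2007 date of the underlying act.
The untolled deadline — 2 years after May 11, 2008 — is May 11, 2010.
The period was tolled for 189 days by the pending related arbitration (October 27, 2009 to May 4, 2010), pushing the deadline to November 16, 2010.
Nothing else in the chronology tolls or restarts the period.
Filing on September 16, 2010 beat the November 16, 2010 deadline — the action is timely.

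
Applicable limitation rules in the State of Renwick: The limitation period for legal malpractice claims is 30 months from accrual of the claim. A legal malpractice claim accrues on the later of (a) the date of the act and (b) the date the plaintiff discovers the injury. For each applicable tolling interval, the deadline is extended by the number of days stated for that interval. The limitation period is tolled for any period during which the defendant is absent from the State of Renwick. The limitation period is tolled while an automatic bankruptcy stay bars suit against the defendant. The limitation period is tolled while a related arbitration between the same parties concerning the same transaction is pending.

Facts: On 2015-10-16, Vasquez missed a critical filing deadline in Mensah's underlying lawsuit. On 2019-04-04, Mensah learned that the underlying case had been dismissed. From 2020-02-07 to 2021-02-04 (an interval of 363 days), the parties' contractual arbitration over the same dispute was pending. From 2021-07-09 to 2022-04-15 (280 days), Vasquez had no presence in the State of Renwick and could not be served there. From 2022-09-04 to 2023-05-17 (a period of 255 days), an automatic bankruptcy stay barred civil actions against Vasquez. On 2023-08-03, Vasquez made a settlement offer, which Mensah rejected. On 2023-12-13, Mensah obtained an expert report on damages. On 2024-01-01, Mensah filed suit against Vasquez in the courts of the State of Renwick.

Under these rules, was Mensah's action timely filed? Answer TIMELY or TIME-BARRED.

Because discovery on 2019-04-04 post-dates the 2015-10-16 act, accrual under the later-of rule falls on 2019-04-04.
30 months from 2019-04-04 is 2021-10-04.
The pending related arbitration from 2020-02-07 to 2021-02-04 tolled the period for 363 days, extending the deadline to 2022-10-02.
The defendant's absence from the jurisdiction from 2021-07-09 to 2022-04-15 tolled the period for 280 days, extending the deadline to 2023-07-09.
Because the automatic bankruptcy stay ran from 2022-09-04 to 2023-05-17, the deadline is extended by 255 days to 2024-03-20.
The other events in the timeline have no effect on the limitation period under the stated rules.
The 2024-01-01 filing precedes the 2024-03-20 deadline; the claim is timely.

TIMELY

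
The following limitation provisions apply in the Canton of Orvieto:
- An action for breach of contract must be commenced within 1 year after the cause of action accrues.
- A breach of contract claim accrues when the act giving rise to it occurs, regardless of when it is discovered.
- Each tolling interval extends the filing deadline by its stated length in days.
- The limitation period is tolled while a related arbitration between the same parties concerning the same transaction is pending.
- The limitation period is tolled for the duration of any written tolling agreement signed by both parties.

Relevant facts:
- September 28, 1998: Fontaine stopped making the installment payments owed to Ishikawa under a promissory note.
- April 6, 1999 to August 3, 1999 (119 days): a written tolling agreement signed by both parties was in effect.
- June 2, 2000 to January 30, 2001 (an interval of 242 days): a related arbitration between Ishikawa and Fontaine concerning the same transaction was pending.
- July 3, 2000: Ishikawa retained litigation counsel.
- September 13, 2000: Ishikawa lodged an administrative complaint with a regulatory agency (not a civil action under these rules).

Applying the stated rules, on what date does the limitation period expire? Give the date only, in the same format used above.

The claim accrued on September 28, 1998, when the wrongful act occurred.
The untolled deadline — 1 year after September 28, 1998 — is September 28, 1999.
Because the written tolling agreement ran from April 6, 1999 to August 3, 1999, the deadline is extended by 119 days to January 25, 2000.
By the time the pending related arbitration began on June 2, 2000, the limitation period had already expired on January 25, 2000; that interval cannot revive it.
None of the other events listed affects the running of the period under the stated rules.

January 25, 2000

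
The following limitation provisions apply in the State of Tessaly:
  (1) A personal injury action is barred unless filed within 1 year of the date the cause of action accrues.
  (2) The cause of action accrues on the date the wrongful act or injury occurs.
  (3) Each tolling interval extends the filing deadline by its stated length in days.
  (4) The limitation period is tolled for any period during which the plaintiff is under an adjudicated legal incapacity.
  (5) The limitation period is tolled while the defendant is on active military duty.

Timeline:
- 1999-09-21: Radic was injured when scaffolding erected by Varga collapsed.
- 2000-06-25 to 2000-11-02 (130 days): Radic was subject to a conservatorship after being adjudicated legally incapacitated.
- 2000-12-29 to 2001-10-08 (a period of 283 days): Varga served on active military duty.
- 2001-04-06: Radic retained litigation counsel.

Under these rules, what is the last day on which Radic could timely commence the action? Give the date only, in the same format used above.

2001-11-08

The claim accrued on 1999-09-21, when the wrongful act occurred.
Adding the 1 year base period to 1999-09-21 gives a deadline of 2000-09-21, before any tolling.
The period was tolled for 130 days by the plaintiff's legal incapacity (2000-06-25 to 2000-11-02), pushing the deadline to 2001-01-29.
The period was tolled for 283 days by the defendant's active military service (2000-12-29 to 2001-10-08), pushing the deadline to 2001-11-08.
The other events in the timeline have no effect on the limitation period under the stated rules.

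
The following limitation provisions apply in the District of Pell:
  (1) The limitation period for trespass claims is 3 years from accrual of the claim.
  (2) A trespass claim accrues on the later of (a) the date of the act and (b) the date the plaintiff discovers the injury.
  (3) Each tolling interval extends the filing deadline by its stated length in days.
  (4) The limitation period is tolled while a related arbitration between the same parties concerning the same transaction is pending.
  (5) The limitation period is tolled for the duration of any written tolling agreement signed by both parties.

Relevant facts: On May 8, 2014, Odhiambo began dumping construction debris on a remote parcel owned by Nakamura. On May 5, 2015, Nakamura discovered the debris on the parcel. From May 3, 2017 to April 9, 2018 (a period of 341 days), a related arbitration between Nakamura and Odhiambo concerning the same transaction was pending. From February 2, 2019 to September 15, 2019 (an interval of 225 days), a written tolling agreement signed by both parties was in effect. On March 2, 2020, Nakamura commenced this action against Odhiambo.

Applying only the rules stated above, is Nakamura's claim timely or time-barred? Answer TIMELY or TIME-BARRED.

Because discovery on May 5, 2015 post-dates the May 8, 2014 act, accrual under the later-of rule falls on May 5, 2015.
3 years from May 5, 2015 is May 5, 2018.
The pending related arbitration from May 3, 2017 to April 9, 2018 tolled the period for 341 days, extending the deadline to April 11, 2019.
Because the written tolling agreement ran from February 2, 2019 to September 15, 2019, the deadline is extended by 225 days to November 22, 2019.
Filing on March 2, 2020 missed the November 22, 2019 deadline — the action is time-barred.

TIME-BARRED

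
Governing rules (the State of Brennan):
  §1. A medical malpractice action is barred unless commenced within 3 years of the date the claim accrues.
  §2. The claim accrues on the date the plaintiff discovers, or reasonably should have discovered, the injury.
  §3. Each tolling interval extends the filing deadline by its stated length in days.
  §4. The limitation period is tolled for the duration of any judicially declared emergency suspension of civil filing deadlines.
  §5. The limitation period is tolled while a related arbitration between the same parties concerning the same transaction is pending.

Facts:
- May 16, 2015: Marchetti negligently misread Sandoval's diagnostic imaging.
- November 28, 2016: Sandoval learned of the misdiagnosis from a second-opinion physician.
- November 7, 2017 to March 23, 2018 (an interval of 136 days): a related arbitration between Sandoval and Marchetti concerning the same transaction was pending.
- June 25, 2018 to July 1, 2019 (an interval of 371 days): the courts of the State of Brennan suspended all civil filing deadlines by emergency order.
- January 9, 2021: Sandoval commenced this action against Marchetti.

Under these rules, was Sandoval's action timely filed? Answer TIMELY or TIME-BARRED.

Under the discovery rule, the claim accrued on November 28, 2016, when Sandoval discovered the injury — not on the May 16, 2015 date of the underlying act.
Adding the 3 years base period to November 28, 2016 gives a deadline of November 28, 2019, before any tolling.
The pending related arbitration from November 7, 2017 to March 23, 2018 tolled the period for 136 days, extending the deadline to April 12, 2020.
The emergency suspension of filing deadlines from June 25, 2018 to July 1, 2019 tolled the period for 371 days, extending the deadline to April 18, 2021.
Sandoval filed on January 9, 2021, before the April 18, 2021 deadline, so the action is timely.

TIMELY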